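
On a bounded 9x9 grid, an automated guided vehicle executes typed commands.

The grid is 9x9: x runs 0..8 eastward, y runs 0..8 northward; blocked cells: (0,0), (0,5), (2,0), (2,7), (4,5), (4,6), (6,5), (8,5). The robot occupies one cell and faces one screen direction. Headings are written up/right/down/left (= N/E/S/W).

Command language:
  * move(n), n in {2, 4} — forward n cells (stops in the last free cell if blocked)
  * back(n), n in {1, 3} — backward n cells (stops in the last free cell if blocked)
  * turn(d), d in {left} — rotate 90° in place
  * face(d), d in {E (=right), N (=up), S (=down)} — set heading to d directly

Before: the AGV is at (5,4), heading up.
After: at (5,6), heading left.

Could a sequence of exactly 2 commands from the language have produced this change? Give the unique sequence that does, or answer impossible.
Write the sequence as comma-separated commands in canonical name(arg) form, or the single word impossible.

key: running turn(left) before move(2) would end elsewhere — order is forced
t0: at (5,4), heading up
t=1 move(2) ⇒ at (5,6), heading up
t=2 turn(left) ⇒ at (5,6), heading left
no other 2-command option fits: unique.

move(2), turn(left)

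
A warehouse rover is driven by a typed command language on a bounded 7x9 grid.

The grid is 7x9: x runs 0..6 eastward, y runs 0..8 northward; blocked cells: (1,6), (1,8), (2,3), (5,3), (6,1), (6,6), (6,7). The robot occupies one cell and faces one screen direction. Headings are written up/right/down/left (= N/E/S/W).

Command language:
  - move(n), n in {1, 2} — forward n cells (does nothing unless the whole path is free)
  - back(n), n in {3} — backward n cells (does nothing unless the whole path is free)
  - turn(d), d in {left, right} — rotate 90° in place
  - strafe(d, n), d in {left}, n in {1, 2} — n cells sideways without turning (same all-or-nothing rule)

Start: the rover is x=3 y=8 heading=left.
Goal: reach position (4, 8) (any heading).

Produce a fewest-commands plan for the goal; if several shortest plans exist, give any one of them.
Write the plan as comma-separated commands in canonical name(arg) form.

t0: x=3 y=8 heading=left
[1] after back(3): x=6 y=8 heading=left
[2] after move(2): x=4 y=8 heading=left
nothing shorter than 2 reaches the goal.

back(3), move(2)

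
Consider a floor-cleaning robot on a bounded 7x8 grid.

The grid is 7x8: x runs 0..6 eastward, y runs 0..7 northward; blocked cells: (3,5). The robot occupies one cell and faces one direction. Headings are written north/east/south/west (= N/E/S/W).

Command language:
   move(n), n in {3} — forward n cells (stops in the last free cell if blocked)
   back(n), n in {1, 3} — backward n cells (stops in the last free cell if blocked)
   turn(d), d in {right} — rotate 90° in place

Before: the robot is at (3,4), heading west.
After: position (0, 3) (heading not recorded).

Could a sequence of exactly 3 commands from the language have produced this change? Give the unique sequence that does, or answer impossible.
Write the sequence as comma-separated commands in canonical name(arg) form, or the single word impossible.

move(3), turn(right), back(1)

key: order matters: swapping move(3) and back(1) lands elsewhere
t0: at (3,4), heading west
t=1 move(3) ⇒ at (0,4), heading west
t=2 turn(right) ⇒ at (0,4), heading north
t=3 back(1) ⇒ at (0,3), heading north
uniquely the one of 64 3-step routes that fits.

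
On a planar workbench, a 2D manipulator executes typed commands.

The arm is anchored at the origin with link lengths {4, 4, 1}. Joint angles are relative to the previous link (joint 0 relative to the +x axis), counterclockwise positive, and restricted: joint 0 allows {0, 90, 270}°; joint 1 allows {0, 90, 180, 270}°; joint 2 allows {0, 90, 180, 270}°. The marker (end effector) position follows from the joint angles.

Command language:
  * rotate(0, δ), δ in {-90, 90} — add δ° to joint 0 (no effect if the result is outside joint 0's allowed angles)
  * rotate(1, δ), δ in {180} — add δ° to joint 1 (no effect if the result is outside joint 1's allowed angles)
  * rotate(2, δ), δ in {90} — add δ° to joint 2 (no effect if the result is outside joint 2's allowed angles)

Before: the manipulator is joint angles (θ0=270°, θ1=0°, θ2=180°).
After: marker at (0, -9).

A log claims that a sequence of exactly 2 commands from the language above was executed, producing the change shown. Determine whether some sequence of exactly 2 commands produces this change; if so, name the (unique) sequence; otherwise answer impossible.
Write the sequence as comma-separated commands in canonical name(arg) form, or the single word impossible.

begin: joint angles (θ0=270°, θ1=0°, θ2=180°)
[1] after rotate(2, 90): joint angles (θ0=270°, θ1=0°, θ2=270°)
[2] after rotate(2, 90): joint angles (θ0=270°, θ1=0°, θ2=0°)
no rival 2-sequence matches.

rotate(2, 90), rotate(2, 90)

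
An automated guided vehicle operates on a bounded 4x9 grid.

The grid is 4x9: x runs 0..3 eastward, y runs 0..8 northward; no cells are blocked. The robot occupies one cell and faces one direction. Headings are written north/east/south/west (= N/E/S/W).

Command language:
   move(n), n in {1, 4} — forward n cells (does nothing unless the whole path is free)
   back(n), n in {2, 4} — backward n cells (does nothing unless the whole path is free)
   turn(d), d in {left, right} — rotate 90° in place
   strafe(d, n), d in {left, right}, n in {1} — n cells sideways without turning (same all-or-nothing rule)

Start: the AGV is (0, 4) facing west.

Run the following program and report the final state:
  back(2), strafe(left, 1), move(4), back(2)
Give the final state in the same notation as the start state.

(2, 3) facing west

initial: (0, 4) facing west
[1] after back(2): (2, 4) facing west
[2] after strafe(left, 1): (2, 3) facing west
[3] after move(4): (2, 3) facing west
[4] after back(2): (2, 3) facing west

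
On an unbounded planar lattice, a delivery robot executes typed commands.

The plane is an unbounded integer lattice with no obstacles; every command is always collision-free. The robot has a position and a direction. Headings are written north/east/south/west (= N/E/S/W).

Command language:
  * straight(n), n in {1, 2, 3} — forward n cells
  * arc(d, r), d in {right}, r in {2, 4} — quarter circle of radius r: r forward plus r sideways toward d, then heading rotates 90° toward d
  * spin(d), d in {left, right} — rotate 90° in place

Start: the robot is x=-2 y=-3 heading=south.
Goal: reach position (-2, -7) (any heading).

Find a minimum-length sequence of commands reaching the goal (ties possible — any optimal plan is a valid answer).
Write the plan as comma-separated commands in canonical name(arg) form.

t0: x=-2 y=-3 heading=south
[1] after straight(3): x=-2 y=-6 heading=south
[2] after straight(1): x=-2 y=-7 heading=south
minimal: 2 command(s), checked below 2.

straight(3), straight(1)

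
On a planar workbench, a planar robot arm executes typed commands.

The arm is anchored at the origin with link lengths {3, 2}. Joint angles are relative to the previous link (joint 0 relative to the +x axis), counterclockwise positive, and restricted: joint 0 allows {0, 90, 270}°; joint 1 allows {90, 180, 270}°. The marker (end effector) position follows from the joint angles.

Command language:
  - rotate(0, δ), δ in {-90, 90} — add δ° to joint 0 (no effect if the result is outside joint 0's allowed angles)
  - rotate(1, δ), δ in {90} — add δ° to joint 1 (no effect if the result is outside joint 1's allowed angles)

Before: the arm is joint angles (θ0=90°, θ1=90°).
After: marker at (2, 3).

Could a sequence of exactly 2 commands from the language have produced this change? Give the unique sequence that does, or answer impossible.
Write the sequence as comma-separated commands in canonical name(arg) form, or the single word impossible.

t0: joint angles (θ0=90°, θ1=90°)
step 1 (rotate(1, 90)): joint angles (θ0=90°, θ1=180°)
step 2 (rotate(1, 90)): joint angles (θ0=90°, θ1=270°)
all 9 alternatives checked — unique.

rotate(1, 90), rotate(1, 90)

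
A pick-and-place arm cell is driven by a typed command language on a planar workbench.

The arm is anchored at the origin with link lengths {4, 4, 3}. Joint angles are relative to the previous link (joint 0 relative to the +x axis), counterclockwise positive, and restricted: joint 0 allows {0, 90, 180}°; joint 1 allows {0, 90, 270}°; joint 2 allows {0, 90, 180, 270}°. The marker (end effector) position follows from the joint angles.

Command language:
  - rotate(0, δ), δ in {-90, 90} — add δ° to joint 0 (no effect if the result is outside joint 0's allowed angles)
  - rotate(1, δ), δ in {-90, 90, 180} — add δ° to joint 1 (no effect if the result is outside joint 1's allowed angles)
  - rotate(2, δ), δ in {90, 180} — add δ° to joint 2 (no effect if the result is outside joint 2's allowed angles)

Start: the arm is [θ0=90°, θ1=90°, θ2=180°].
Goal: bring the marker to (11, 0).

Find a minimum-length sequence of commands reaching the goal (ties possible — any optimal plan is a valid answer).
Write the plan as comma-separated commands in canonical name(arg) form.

initial: [θ0=90°, θ1=90°, θ2=180°]
[1] after rotate(0, -90): [θ0=0°, θ1=90°, θ2=180°]
[2] after rotate(2, 180): [θ0=0°, θ1=90°, θ2=0°]
[3] after rotate(1, -90): [θ0=0°, θ1=0°, θ2=0°]
minimal: 3 command(s), checked below 3.

rotate(0, -90), rotate(2, 180), rotate(1, -90)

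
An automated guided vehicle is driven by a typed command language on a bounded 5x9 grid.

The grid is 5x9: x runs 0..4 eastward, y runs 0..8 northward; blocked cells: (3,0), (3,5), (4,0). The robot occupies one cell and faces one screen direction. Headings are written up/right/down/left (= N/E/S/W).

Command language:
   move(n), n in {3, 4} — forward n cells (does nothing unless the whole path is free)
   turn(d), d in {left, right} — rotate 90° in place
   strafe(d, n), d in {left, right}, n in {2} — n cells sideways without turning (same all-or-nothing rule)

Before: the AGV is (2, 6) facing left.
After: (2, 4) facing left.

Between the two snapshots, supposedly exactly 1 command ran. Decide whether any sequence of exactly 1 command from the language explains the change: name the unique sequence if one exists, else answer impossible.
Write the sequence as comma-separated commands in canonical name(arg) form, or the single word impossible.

key: still facing W — the one step turns nothing
t0: (2, 6) facing left
step 1 (strafe(left, 2)): (2, 4) facing left
all 6 alternatives checked — unique.

strafe(left, 2)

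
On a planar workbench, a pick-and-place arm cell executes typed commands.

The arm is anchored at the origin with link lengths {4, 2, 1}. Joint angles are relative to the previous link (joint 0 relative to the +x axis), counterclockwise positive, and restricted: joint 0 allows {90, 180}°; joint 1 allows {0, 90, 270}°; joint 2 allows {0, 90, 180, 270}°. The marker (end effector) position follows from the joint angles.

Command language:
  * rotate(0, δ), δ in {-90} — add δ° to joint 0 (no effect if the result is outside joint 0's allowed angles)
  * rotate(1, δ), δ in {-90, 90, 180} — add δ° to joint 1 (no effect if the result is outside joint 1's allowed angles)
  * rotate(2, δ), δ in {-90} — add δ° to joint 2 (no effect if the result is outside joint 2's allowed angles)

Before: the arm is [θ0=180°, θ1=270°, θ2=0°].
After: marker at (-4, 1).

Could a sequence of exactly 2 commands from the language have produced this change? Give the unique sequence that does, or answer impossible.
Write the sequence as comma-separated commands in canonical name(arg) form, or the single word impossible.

rotate(2, -90), rotate(2, -90)

initial: [θ0=180°, θ1=270°, θ2=0°]
t=1 rotate(2, -90) ⇒ [θ0=180°, θ1=270°, θ2=270°]
t=2 rotate(2, -90) ⇒ [θ0=180°, θ1=270°, θ2=180°]
no rival 2-sequence matches.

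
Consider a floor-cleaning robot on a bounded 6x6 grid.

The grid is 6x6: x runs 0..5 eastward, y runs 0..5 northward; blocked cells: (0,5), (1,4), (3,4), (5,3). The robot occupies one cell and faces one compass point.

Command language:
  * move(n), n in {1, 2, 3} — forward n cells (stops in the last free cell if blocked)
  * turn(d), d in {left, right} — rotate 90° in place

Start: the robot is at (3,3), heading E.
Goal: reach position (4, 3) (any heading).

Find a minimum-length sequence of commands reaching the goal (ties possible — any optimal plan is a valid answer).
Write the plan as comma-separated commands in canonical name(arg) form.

begin: at (3,3), heading E
[1] after move(3): at (4,3), heading E
nothing shorter than 1 reaches the goal.

move(3)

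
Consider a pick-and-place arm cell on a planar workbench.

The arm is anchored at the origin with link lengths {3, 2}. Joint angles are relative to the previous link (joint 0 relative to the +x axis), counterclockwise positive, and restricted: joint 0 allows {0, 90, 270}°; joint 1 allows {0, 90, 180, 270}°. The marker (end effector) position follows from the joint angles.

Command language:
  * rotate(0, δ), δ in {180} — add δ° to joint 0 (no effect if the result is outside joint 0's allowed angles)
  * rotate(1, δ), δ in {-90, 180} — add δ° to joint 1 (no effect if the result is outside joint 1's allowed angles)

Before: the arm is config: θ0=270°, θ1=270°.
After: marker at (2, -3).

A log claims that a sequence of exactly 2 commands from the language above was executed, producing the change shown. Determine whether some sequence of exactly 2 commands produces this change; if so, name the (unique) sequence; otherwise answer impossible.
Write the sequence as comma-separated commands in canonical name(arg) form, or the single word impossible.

initial: config: θ0=270°, θ1=270°
step 1 (rotate(1, -90)): config: θ0=270°, θ1=180°
step 2 (rotate(1, -90)): config: θ0=270°, θ1=90°
uniquely the one of 9 2-step routes that fits.

rotate(1, -90), rotate(1, -90)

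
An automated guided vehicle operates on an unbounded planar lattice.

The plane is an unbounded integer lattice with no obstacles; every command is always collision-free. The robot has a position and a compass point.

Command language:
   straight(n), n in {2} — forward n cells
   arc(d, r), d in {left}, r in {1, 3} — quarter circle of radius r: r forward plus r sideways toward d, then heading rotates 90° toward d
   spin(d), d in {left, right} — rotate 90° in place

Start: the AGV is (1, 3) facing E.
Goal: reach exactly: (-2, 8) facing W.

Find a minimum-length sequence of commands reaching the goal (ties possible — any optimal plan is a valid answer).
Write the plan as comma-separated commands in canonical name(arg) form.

spin(left), straight(2), arc(left, 3)

t0: (1, 3) facing E
step 1 (spin(left)): (1, 3) facing N
step 2 (straight(2)): (1, 5) facing N
step 3 (arc(left, 3)): (-2, 8) facing W
no 2-step plan works, so 3 is optimal.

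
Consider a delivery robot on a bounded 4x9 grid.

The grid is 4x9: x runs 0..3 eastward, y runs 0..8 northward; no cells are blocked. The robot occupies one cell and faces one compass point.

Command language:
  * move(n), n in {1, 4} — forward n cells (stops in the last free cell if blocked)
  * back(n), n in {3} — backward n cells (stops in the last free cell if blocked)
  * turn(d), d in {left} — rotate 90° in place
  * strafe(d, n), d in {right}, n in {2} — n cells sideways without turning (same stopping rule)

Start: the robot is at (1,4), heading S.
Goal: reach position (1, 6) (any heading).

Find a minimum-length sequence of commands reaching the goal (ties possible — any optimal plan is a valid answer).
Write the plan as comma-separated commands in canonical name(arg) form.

back(3), move(1)

initial: at (1,4), heading S
t=1 back(3) ⇒ at (1,7), heading S
t=2 move(1) ⇒ at (1,6), heading S
no 1-step plan works, so 2 is optimal.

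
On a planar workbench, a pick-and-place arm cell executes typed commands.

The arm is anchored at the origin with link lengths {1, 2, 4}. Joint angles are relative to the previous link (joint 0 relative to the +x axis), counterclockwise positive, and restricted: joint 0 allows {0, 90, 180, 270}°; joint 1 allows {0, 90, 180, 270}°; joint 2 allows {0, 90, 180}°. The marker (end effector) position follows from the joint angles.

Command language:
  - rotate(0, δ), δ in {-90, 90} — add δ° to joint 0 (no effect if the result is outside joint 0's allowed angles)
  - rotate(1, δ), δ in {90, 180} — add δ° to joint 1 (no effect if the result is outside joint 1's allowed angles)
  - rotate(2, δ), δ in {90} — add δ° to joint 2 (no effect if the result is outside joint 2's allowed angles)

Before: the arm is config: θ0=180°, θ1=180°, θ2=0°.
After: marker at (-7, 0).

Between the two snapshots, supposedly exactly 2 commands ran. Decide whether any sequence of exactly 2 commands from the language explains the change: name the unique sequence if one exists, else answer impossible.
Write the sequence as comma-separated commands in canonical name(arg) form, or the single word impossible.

rotate(1, 90), rotate(1, 90)

begin: config: θ0=180°, θ1=180°, θ2=0°
[1] after rotate(1, 90): config: θ0=180°, θ1=270°, θ2=0°
[2] after rotate(1, 90): config: θ0=180°, θ1=0°, θ2=0°
no other 2-command option fits: unique.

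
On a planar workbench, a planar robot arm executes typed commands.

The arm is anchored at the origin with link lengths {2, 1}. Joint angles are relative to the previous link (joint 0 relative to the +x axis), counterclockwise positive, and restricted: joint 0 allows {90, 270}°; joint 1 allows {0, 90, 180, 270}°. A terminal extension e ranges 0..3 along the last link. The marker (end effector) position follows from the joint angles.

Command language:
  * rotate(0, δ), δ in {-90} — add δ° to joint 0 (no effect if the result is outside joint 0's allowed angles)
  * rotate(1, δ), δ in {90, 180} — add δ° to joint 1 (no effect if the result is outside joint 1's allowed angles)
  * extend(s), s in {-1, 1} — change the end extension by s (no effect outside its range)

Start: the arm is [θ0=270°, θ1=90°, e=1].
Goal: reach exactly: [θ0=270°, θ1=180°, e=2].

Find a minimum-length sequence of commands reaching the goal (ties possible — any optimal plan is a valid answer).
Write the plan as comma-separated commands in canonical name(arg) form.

extend(1), rotate(1, 90)

start: [θ0=270°, θ1=90°, e=1]
1. extend(1) → [θ0=270°, θ1=90°, e=2]
2. rotate(1, 90) → [θ0=270°, θ1=180°, e=2]
minimal: 2 command(s), checked below 2.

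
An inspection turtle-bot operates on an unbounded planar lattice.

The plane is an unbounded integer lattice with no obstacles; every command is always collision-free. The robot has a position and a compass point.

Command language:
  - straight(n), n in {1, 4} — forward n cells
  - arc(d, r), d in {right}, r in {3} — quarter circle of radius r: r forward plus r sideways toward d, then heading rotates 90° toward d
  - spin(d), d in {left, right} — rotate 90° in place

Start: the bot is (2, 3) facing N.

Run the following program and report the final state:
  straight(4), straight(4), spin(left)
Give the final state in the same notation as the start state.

(2, 11) facing W

begin: (2, 3) facing N
t=1 straight(4) ⇒ (2, 7) facing N
t=2 straight(4) ⇒ (2, 11) facing N
t=3 spin(left) ⇒ (2, 11) facing W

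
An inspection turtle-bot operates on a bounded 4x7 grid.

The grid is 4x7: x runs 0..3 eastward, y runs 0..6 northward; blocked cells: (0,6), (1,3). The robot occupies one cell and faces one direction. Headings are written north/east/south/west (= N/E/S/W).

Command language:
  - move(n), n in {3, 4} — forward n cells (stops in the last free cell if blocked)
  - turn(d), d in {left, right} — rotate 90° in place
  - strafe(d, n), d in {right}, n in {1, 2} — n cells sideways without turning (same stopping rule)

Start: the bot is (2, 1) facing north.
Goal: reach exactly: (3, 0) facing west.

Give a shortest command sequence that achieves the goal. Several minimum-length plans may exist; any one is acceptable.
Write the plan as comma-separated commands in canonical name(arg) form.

strafe(right, 1), turn(left), turn(left), move(3), turn(right)

initial: (2, 1) facing north
1. strafe(right, 1) → (3, 1) facing north
2. turn(left) → (3, 1) facing west
3. turn(left) → (3, 1) facing south
4. move(3) → (3, 0) facing south
5. turn(right) → (3, 0) facing west
nothing shorter than 5 reaches the goal.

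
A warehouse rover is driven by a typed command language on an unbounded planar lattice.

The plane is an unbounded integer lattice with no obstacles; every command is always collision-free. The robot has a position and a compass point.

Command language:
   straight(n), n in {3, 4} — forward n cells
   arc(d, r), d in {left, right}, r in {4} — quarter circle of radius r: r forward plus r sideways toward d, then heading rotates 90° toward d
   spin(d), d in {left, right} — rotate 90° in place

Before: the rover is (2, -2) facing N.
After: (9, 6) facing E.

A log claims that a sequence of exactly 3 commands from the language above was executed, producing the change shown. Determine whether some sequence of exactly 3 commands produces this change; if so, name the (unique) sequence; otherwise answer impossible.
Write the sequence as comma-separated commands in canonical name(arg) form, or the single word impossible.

key: position moved to (9,6) AND the heading swung to E — translation plus rotation needed
t0: (2, -2) facing N
1. straight(4) → (2, 2) facing N
2. arc(right, 4) → (6, 6) facing E
3. straight(3) → (9, 6) facing E
no rival 3-sequence matches.

straight(4), arc(right, 4), straight(3)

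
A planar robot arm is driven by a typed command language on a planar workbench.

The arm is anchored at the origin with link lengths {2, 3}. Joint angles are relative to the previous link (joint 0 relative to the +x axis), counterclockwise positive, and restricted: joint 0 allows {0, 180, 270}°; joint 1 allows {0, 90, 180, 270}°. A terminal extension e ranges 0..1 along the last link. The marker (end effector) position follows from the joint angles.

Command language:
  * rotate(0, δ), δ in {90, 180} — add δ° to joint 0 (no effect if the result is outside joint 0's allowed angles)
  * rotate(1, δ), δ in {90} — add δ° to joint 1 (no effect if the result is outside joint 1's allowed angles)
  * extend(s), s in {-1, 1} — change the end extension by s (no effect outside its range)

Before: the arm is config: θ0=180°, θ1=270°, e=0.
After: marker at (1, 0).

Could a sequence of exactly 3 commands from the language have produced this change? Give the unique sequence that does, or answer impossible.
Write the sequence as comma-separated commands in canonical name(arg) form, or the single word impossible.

initial: config: θ0=180°, θ1=270°, e=0
t=1 rotate(1, 90) ⇒ config: θ0=180°, θ1=0°, e=0
t=2 rotate(1, 90) ⇒ config: θ0=180°, θ1=90°, e=0
t=3 rotate(1, 90) ⇒ config: θ0=180°, θ1=180°, e=0
no other 3-command option fits: unique.

rotate(1, 90), rotate(1, 90), rotate(1, 90)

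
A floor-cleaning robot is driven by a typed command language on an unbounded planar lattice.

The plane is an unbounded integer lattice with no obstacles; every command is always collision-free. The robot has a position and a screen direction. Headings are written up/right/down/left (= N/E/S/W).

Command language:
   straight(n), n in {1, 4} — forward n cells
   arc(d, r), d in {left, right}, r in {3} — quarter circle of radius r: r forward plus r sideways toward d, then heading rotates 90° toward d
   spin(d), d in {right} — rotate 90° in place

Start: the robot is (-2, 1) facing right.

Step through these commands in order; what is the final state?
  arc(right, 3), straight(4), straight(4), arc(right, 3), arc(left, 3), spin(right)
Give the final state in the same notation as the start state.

start: (-2, 1) facing right
t=1 arc(right, 3) ⇒ (1, -2) facing down
t=2 straight(4) ⇒ (1, -6) facing down
t=3 straight(4) ⇒ (1, -10) facing down
t=4 arc(right, 3) ⇒ (-2, -13) facing left
t=5 arc(left, 3) ⇒ (-5, -16) facing down
t=6 spin(right) ⇒ (-5, -16) facing left

(-5, -16) facing left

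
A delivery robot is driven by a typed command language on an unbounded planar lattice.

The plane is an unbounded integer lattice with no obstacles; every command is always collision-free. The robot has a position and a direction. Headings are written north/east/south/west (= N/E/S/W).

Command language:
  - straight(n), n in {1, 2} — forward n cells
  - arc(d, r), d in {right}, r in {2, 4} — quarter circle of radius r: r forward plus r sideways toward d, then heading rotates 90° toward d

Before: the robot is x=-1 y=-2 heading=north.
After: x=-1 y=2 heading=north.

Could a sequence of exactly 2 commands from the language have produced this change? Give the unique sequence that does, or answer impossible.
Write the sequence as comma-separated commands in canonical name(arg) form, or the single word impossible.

straight(2), straight(2)

key: still facing N at the end — nothing in the sequence rotates
start: x=-1 y=-2 heading=north
1. straight(2) → x=-1 y=0 heading=north
2. straight(2) → x=-1 y=2 heading=north
no rival 2-sequence matches.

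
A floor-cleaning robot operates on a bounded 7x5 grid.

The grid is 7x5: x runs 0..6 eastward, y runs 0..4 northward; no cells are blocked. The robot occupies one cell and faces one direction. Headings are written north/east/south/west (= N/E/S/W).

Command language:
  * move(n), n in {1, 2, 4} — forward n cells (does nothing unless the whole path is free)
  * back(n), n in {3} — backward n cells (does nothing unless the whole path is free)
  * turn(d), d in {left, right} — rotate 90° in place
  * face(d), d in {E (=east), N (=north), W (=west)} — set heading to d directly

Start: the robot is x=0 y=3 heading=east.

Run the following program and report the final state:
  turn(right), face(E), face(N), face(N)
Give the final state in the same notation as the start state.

x=0 y=3 heading=north

begin: x=0 y=3 heading=east
1. turn(right) → x=0 y=3 heading=south
2. face(E) → x=0 y=3 heading=east
3. face(N) → x=0 y=3 heading=north
4. face(N) → x=0 y=3 heading=north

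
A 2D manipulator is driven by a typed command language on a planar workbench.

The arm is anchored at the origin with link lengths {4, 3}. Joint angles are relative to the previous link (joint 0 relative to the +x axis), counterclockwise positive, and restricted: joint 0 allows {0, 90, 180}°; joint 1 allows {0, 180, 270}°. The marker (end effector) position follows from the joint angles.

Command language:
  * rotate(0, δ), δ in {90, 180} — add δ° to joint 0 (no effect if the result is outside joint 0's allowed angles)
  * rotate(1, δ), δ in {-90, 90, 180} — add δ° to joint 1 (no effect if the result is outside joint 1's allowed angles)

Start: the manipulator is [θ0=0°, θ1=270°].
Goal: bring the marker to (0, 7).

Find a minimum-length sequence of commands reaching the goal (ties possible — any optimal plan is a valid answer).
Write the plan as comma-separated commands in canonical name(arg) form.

rotate(1, 90), rotate(0, 90)

begin: [θ0=0°, θ1=270°]
t=1 rotate(1, 90) ⇒ [θ0=0°, θ1=0°]
t=2 rotate(0, 90) ⇒ [θ0=90°, θ1=0°]
no 1-step plan works, so 2 is optimal.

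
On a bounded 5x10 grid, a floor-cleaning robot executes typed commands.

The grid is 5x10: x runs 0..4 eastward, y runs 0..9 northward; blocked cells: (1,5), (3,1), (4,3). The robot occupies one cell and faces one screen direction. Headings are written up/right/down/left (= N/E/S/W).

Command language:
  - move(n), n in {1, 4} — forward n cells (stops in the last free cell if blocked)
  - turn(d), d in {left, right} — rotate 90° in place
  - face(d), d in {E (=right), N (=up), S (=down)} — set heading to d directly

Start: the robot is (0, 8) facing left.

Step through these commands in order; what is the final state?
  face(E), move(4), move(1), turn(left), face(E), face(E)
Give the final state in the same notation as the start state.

initial: (0, 8) facing left
1. face(E) → (0, 8) facing right
2. move(4) → (4, 8) facing right
3. move(1) → (4, 8) facing right
4. turn(left) → (4, 8) facing up
5. face(E) → (4, 8) facing right
6. face(E) → (4, 8) facing right

(4, 8) facing right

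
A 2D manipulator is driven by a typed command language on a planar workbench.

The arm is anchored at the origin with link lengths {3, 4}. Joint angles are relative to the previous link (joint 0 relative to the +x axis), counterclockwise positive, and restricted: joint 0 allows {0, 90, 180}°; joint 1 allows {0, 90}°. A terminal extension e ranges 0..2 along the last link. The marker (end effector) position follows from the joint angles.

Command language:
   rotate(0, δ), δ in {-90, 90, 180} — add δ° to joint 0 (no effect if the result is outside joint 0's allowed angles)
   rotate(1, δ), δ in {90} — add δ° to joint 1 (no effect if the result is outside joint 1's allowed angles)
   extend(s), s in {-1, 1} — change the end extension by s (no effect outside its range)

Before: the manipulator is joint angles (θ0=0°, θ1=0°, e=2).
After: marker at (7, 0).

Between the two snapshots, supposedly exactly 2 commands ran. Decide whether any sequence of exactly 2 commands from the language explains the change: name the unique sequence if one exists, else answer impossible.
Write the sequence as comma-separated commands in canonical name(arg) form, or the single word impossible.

extend(-1), extend(-1)

initial: joint angles (θ0=0°, θ1=0°, e=2)
t=1 extend(-1) ⇒ joint angles (θ0=0°, θ1=0°, e=1)
t=2 extend(-1) ⇒ joint angles (θ0=0°, θ1=0°, e=0)
uniquely the one of 36 2-step routes that fits.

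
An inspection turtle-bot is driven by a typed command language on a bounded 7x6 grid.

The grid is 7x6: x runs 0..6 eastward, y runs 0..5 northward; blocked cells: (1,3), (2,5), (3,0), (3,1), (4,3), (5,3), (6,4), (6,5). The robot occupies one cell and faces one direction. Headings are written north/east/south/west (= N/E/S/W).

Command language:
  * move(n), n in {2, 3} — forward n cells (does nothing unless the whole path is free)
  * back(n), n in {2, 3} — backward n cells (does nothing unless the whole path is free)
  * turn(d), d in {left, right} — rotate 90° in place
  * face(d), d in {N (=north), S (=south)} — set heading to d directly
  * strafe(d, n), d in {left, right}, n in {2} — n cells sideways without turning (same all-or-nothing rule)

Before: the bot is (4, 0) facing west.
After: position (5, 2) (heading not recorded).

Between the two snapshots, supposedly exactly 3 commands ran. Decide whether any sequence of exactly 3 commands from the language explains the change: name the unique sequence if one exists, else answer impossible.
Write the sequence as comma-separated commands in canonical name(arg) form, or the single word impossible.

key: running back(3) before strafe(right, 2) would end elsewhere — order is forced
begin: (4, 0) facing west
t=1 strafe(right, 2) ⇒ (4, 2) facing west
t=2 move(2) ⇒ (2, 2) facing west
t=3 back(3) ⇒ (5, 2) facing west
no other 3-command option fits: unique.

strafe(right, 2), move(2), back(3)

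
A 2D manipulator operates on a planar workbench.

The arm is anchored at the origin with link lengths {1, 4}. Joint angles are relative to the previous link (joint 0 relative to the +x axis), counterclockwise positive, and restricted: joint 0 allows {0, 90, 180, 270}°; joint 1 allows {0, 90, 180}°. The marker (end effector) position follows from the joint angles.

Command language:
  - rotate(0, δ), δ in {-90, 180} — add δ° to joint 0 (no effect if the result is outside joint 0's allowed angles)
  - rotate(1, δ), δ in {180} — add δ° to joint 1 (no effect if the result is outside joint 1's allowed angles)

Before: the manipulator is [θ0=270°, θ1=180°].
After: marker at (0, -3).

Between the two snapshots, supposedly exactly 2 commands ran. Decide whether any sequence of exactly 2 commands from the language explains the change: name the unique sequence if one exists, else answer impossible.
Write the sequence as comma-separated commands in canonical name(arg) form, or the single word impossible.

begin: [θ0=270°, θ1=180°]
step 1 (rotate(0, -90)): [θ0=180°, θ1=180°]
step 2 (rotate(0, -90)): [θ0=90°, θ1=180°]
all 9 alternatives checked — unique.

rotate(0, -90), rotate(0, -90)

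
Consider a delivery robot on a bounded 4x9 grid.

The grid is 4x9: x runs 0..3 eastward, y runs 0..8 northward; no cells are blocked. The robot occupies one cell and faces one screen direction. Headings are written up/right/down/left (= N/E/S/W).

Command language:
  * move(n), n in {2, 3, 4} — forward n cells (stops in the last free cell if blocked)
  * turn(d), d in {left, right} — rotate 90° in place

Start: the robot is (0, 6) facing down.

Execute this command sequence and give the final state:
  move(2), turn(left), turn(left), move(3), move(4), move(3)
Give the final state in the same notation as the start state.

(0, 8) facing up

t0: (0, 6) facing down
t=1 move(2) ⇒ (0, 4) facing down
t=2 turn(left) ⇒ (0, 4) facing right
t=3 turn(left) ⇒ (0, 4) facing up
t=4 move(3) ⇒ (0, 7) facing up
t=5 move(4) ⇒ (0, 8) facing up
t=6 move(3) ⇒ (0, 8) facing up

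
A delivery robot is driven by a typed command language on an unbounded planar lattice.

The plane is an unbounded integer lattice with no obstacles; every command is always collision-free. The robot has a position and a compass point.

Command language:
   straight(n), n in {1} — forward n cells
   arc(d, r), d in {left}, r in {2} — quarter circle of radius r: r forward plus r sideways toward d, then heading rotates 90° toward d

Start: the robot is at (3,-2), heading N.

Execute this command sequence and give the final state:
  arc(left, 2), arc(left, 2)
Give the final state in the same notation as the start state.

t0: at (3,-2), heading N
1. arc(left, 2) → at (1,0), heading W
2. arc(left, 2) → at (-1,-2), heading S

at (-1,-2), heading S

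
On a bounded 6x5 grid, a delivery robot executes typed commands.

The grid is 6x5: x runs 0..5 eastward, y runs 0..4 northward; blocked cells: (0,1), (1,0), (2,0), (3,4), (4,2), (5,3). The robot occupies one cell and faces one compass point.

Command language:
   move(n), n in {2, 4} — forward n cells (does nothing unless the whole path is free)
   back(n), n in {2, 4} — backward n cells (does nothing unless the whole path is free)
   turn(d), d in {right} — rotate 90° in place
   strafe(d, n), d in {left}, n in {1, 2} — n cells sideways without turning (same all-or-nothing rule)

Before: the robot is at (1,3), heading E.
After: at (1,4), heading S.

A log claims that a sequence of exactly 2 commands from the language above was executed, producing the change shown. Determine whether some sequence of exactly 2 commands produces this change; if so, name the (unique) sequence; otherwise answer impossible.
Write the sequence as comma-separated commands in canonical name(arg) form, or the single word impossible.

key: position moved to (1,4) AND the heading swung to S — translation plus rotation needed
t0: at (1,3), heading E
t=1 strafe(left, 1) ⇒ at (1,4), heading E
t=2 turn(right) ⇒ at (1,4), heading S
uniquely the one of 49 2-step routes that fits.

strafe(left, 1), turn(right)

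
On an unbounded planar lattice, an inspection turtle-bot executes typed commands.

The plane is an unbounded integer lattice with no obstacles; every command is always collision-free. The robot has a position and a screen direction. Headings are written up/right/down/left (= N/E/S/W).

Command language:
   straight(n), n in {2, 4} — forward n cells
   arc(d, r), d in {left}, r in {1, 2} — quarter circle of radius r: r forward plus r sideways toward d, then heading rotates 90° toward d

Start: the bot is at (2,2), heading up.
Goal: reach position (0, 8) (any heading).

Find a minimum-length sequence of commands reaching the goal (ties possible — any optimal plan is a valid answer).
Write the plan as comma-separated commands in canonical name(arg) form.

straight(4), arc(left, 2)

initial: at (2,2), heading up
[1] after straight(4): at (2,6), heading up
[2] after arc(left, 2): at (0,8), heading left
minimal: 2 command(s), checked below 2.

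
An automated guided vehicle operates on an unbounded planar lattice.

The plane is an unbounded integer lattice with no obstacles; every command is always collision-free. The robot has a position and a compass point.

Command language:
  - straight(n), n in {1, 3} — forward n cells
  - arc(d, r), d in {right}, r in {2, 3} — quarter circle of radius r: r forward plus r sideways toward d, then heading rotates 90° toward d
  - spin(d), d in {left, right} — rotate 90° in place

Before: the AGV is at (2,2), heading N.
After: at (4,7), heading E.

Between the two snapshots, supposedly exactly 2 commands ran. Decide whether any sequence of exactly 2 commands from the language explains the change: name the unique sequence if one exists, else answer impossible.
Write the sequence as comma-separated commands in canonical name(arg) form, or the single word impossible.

straight(3), arc(right, 2)

key: cell and facing (now E) both changed — the 2 commands mix motion and turning
from: at (2,2), heading N
t=1 straight(3) ⇒ at (2,5), heading N
t=2 arc(right, 2) ⇒ at (4,7), heading E
all 36 alternatives checked — unique.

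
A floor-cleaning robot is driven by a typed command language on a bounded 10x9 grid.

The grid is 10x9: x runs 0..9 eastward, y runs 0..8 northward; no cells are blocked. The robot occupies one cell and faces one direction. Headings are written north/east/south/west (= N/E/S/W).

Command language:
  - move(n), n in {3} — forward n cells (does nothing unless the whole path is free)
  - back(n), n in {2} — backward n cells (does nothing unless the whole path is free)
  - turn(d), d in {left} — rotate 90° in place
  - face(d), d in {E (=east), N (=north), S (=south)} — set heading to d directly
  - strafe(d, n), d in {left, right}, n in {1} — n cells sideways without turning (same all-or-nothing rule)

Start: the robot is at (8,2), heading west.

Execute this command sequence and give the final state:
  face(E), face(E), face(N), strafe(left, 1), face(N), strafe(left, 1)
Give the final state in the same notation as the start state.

from: at (8,2), heading west
1. face(E) → at (8,2), heading east
2. face(E) → at (8,2), heading east
3. face(N) → at (8,2), heading north
4. strafe(left, 1) → at (7,2), heading north
5. face(N) → at (7,2), heading north
6. strafe(left, 1) → at (6,2), heading north

at (6,2), heading north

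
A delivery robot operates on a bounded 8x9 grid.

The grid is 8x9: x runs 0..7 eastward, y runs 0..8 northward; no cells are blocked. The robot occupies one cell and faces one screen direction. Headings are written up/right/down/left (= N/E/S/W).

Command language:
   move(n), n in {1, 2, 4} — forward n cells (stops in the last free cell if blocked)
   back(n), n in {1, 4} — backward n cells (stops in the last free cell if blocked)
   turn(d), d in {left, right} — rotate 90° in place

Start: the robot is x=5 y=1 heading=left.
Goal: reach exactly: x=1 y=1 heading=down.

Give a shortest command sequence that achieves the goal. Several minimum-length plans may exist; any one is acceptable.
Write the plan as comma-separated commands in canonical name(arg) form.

move(4), turn(left)

begin: x=5 y=1 heading=left
step 1 (move(4)): x=1 y=1 heading=left
step 2 (turn(left)): x=1 y=1 heading=down
shorter routes all fall short; 2 is best.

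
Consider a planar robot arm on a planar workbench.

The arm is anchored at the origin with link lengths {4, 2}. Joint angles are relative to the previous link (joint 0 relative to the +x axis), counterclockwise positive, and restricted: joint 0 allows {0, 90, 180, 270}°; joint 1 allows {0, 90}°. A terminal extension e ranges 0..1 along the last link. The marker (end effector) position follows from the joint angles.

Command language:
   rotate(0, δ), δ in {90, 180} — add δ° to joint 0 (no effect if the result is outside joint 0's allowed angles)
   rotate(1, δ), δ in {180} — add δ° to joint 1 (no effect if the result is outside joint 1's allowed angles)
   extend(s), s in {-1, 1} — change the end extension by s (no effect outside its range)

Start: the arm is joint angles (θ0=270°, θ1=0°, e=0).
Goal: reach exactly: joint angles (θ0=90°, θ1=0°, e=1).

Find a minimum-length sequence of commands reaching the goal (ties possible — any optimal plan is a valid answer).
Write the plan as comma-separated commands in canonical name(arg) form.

extend(1), rotate(0, 180)

from: joint angles (θ0=270°, θ1=0°, e=0)
t=1 extend(1) ⇒ joint angles (θ0=270°, θ1=0°, e=1)
t=2 rotate(0, 180) ⇒ joint angles (θ0=90°, θ1=0°, e=1)
no 1-step plan works, so 2 is optimal.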